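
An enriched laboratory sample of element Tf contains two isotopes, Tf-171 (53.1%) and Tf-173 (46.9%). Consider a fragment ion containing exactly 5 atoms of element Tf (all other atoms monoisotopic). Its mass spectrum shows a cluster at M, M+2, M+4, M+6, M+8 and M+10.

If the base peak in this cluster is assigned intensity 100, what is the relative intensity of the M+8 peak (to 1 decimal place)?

39.0

(0.531 + 0.469)^5 gives M 0.0422, M+2 0.1864, M+4 0.3293, M+6 0.2909, M+8 0.1285, M+10 0.0227; the largest is M+4.
P(M+4) = C(5,2) × 0.531^3 × 0.469^2 = 10 × 0.14972129 × 0.219961 = 0.329328 (base)
P(M+8) = C(5,4) × 0.531^1 × 0.469^4 = 5 × 0.5310 × 0.04838284 = 0.128456
Relative intensity = 0.128456 / 0.329328 × 100 = 39.0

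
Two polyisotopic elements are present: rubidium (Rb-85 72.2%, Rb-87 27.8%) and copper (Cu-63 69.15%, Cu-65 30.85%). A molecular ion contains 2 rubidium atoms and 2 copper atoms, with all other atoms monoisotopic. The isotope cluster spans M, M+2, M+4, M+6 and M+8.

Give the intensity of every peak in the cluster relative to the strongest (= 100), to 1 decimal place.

60.2 : 100.0 : 62.2 : 17.2 : 1.8

Rubidium pattern (n=2): 0.521284 : 0.401432 : 0.077284
Copper pattern (n=2): 0.47817225 : 0.4266555 : 0.09517225
Convolve the two distributions (both contribute in 2-u steps):
  M: 0.521284×0.47817225 = 0.249264
  M+2: 0.521284×0.4266555 + 0.401432×0.47817225 = 0.414362
  M+4: 0.521284×0.09517225 + 0.401432×0.4266555 + 0.077284×0.47817225 = 0.257840
  M+6: 0.401432×0.09517225 + 0.077284×0.4266555 = 0.071179
  M+8: 0.077284×0.09517225 = 0.007355
Scale to base peak (0.414362) = 100: 60.2 : 100.0 : 62.2 : 17.2 : 1.8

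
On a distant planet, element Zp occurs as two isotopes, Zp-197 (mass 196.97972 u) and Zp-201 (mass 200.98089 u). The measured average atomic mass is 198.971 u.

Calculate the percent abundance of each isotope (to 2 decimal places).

Zp-197: 50.23%, Zp-201: 49.77%

With x = fraction of Zp-197 (so Zp-201 is 1 − x):
196.97972·x + 200.98089·(1 − x) = 198.971
(196.97972 − 200.98089)·x = 198.971 − 200.98089
x = -2.00989 / -4.00117 = 0.50233 → 50.23% Zp-197, 49.77% Zp-201.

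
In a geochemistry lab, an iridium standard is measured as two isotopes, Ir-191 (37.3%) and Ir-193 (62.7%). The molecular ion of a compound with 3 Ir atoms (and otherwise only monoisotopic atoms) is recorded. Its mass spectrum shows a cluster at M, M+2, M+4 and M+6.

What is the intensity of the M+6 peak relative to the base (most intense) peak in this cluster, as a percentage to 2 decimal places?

Binomial terms of (0.373 + 0.627)^3: M 0.0519, M+2 0.2617, M+4 0.4399, M+6 0.2465 → M+4 is the base peak.
P(M+4) = C(3,2) × 0.373^1 × 0.627^2 = 3 × 0.3730 × 0.393129 = 0.439911 (base)
P(M+6) = C(3,3) × 0.373^0 × 0.627^3 = 1 × 1.0000 × 0.24649188 = 0.246492
Relative intensity = 0.246492 / 0.439911 × 100 = 56.03

56.03%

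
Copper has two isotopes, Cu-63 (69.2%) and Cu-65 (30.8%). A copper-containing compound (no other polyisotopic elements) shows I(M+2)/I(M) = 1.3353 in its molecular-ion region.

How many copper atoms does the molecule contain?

The M+2/M ratio from n Cu atoms is n · q/p = n · 0.308/0.692.
n = 1.3353 × 0.692/0.308 = 3.00 ≈ 3

3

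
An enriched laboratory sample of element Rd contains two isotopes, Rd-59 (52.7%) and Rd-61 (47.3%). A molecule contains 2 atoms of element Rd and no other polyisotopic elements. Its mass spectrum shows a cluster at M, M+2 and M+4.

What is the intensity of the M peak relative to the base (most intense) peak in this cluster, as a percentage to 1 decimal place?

55.7%

Term probabilities: M 0.2777, M+2 0.4985, M+4 0.2237. Base peak = M+2.
P(M+2) = C(2,1) × 0.527^1 × 0.473^1 = 2 × 0.5270 × 0.4730 = 0.498542 (base)
P(M) = C(2,0) × 0.527^2 × 0.473^0 = 1 × 0.277729 × 1.0000 = 0.277729
Relative intensity = 0.277729 / 0.498542 × 100 = 55.7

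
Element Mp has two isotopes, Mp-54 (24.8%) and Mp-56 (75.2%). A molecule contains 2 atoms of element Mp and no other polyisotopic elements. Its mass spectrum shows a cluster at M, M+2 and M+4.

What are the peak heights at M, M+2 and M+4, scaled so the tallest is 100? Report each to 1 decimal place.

10.9 : 66.0 : 100.0

Each Mp atom is independently Mp-54 (p = 0.248) or Mp-56 (q = 0.752); the cluster is the binomial expansion (p + q)^2.
P(M) = 0.248^2 = 0.061504
P(M+2) = 2 × 0.248^1 × 0.752^1 = 0.372992
P(M+4) = 0.752^2 = 0.565504
The M+4 peak is largest (0.565504); scaling to 100 gives 10.9 : 66.0 : 100.0.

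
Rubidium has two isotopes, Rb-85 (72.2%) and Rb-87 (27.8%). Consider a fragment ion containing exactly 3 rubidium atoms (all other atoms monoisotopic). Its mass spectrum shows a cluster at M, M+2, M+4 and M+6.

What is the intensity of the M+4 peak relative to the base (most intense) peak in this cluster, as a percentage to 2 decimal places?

Binomial terms of (0.722 + 0.278)^3: M 0.3764, M+2 0.4348, M+4 0.1674, M+6 0.0215 → M+2 is the base peak.
P(M+2) = C(3,1) × 0.722^2 × 0.278^1 = 3 × 0.521284 × 0.2780 = 0.434751 (base)
P(M+4) = C(3,2) × 0.722^1 × 0.278^2 = 3 × 0.7220 × 0.077284 = 0.167397
Relative intensity = 0.167397 / 0.434751 × 100 = 38.50

38.50%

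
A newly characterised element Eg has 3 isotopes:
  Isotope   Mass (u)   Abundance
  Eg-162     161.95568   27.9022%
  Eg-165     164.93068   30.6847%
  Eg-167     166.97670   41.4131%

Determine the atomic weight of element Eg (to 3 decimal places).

Ar = Σ fᵢ·mᵢ = 0.279022 × 161.95568 + 0.306847 × 164.93068 + 0.414131 × 166.97670
= 45.189198 + 50.608484 + 69.150228 = 164.947910 u

164.948 u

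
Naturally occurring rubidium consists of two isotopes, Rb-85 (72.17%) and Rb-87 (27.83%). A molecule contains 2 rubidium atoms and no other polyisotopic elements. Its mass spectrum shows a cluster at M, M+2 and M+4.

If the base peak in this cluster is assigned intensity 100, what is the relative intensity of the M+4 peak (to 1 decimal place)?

(0.7217 + 0.2783)^2 gives M 0.5209, M+2 0.4017, M+4 0.0775; the largest is M.
P(M) = C(2,0) × 0.7217^2 × 0.2783^0 = 1 × 0.52085089 × 1.0000 = 0.520851 (base)
P(M+4) = C(2,2) × 0.7217^0 × 0.2783^2 = 1 × 1.0000 × 0.07745089 = 0.077451
Relative intensity = 0.077451 / 0.520851 × 100 = 14.9

14.9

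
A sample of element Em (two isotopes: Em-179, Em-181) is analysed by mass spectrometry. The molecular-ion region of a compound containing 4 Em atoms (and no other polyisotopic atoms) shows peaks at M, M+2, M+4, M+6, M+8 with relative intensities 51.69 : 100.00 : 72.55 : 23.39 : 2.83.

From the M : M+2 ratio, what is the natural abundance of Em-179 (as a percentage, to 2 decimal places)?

67.40%

Write p for the Em-179 fraction. I(M+2)/I(M) = [C(4,1)·p^3·(1−p)] / p^4 = 4·(1−p)/p = 100.00/51.69 = 1.9346
(1−p)/p = 1.9346/4 = 0.4837  ⇒  p = 1/(1 + 0.4837) = 0.6740
Em-179: 67.40%, Em-181: 32.60%.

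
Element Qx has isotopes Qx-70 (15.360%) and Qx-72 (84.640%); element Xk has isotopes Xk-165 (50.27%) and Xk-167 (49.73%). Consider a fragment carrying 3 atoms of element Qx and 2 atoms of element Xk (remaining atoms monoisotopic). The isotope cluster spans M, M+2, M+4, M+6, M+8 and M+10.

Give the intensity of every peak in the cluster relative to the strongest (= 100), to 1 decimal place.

0.2 : 4.4 : 29.7 : 86.6 : 100.0 : 39.0

Element Qx pattern (n=3): 0.00362388 : 0.05990724 : 0.33011388 : 0.606355
Element Xk pattern (n=2): 0.25270729 : 0.49998542 : 0.24730729
Convolve the two distributions (both contribute in 2-u steps):
  M: 0.00362388×0.25270729 = 0.000916
  M+2: 0.00362388×0.49998542 + 0.05990724×0.25270729 = 0.016951
  M+4: 0.00362388×0.24730729 + 0.05990724×0.49998542 + 0.33011388×0.25270729 = 0.114271
  M+6: 0.05990724×0.24730729 + 0.33011388×0.49998542 + 0.606355×0.25270729 = 0.333098
  M+8: 0.33011388×0.24730729 + 0.606355×0.49998542 = 0.384808
  M+10: 0.606355×0.24730729 = 0.149956
Scale to base peak (0.384808) = 100: 0.2 : 4.4 : 29.7 : 86.6 : 100.0 : 39.0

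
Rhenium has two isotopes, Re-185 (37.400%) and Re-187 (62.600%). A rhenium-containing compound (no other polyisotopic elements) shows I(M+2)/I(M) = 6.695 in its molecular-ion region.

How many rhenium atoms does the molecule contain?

With n Re atoms, P(M+2)/P(M) = C(n,1)·p^(n−1)q / p^n = n·q/p = n · 0.62600/0.37400.
n = 6.695 × 0.37400/0.62600 = 4.00 ≈ 4

4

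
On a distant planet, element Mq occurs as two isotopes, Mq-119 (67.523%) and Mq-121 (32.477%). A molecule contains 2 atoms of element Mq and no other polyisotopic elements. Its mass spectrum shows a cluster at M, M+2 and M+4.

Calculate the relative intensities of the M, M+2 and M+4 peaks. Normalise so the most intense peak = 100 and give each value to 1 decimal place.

Each Mq atom is independently Mq-119 (p = 0.67523) or Mq-121 (q = 0.32477); the cluster is the binomial expansion (p + q)^2.
P(M) = 0.67523^2 = 0.455936
P(M+2) = 2 × 0.67523^1 × 0.32477^1 = 0.438589
P(M+4) = 0.32477^2 = 0.105476
The M peak is largest (0.455936); scaling to 100 gives 100.0 : 96.2 : 23.1.

100.0 : 96.2 : 23.1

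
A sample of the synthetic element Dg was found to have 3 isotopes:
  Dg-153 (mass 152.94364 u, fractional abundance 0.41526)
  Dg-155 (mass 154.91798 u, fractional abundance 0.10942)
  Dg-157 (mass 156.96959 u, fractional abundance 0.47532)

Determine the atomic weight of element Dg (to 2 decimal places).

155.07 u

Weight each isotope mass by its fractional abundance: 0.41526 × 152.94364 + 0.10942 × 154.91798 + 0.47532 × 156.96959
= 63.511376 + 16.951125 + 74.610786 = 155.073287 u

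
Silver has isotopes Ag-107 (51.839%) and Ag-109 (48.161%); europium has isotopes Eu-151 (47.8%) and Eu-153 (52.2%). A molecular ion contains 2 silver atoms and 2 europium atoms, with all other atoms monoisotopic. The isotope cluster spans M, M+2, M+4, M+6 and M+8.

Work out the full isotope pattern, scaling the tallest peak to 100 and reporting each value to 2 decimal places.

16.36 : 66.11 : 100.00 : 67.08 : 16.84

Silver pattern (n=2): 0.26872819 : 0.49932362 : 0.23194819
Europium pattern (n=2): 0.228484 : 0.499032 : 0.272484
Convolve the two distributions (both contribute in 2-u steps):
  M: 0.26872819×0.228484 = 0.061400
  M+2: 0.26872819×0.499032 + 0.49932362×0.228484 = 0.248191
  M+4: 0.26872819×0.272484 + 0.49932362×0.499032 + 0.23194819×0.228484 = 0.375399
  M+6: 0.49932362×0.272484 + 0.23194819×0.499032 = 0.251807
  M+8: 0.23194819×0.272484 = 0.063202
Scale to base peak (0.375399) = 100: 16.36 : 66.11 : 100.00 : 67.08 : 16.84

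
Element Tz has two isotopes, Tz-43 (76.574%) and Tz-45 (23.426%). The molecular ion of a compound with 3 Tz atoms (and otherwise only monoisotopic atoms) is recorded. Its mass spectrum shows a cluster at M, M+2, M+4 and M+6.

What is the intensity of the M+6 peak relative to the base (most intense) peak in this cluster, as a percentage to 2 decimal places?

2.86%

(0.76574 + 0.23426)^3 gives M 0.4490, M+2 0.4121, M+4 0.1261, M+6 0.0129; the largest is M.
P(M) = C(3,0) × 0.76574^3 × 0.23426^0 = 1 × 0.44899758 × 1.0000 = 0.448998 (base)
P(M+6) = C(3,3) × 0.76574^0 × 0.23426^3 = 1 × 1.0000 × 0.01285566 = 0.012856
Relative intensity = 0.012856 / 0.448998 × 100 = 2.86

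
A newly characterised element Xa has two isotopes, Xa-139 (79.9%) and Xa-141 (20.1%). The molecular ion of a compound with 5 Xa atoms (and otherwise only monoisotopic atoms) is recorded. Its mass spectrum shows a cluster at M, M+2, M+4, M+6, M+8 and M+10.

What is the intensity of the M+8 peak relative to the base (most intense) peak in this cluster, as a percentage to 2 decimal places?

Binomial terms of (0.799 + 0.201)^5: M 0.3256, M+2 0.4096, M+4 0.2061, M+6 0.0518, M+8 0.0065, M+10 0.0003 → M+2 is the base peak.
P(M+2) = C(5,1) × 0.799^4 × 0.201^1 = 5 × 0.40755584 × 0.2010 = 0.409594 (base)
P(M+8) = C(5,4) × 0.799^1 × 0.201^4 = 5 × 0.7990 × 0.00163224 = 0.006521
Relative intensity = 0.006521 / 0.409594 × 100 = 1.59

1.59%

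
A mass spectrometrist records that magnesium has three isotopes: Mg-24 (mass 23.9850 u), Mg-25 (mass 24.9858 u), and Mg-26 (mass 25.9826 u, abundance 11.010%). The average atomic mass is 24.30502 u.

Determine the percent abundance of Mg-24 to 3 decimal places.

78.990%

Let x and y be the fractions of Mg-24 and Mg-25. Then x + y = 1 − 0.11010 = 0.88990 and 23.9850x + 24.9858y = 24.30502 − 0.11010×25.9826 = 21.44433574.
Substituting: 23.9850x + 24.9858(0.88990 − x) = 21.44433574
(23.9850 − 24.9858)x = -0.79052768  ⇒  x = 0.78990, y = 0.10000
Mg-24: 78.990%, Mg-25: 10.000%.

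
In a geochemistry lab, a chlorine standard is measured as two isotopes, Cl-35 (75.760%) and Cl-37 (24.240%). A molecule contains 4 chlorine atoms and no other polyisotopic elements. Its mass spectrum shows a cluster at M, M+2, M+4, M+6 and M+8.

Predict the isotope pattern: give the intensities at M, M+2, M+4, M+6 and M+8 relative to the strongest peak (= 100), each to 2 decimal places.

78.14 : 100.00 : 47.99 : 10.24 : 0.82

Each Cl atom is independently Cl-35 (p = 0.75760) or Cl-37 (q = 0.24240); the cluster is the binomial expansion (p + q)^4.
P(M) = 0.75760^4 = 0.329428
P(M+2) = 4 × 0.75760^3 × 0.24240^1 = 0.421612
P(M+4) = 6 × 0.75760^2 × 0.24240^2 = 0.202347
P(M+6) = 4 × 0.75760^1 × 0.24240^3 = 0.043162
P(M+8) = 0.24240^4 = 0.003452
The M+2 peak is largest (0.421612); scaling to 100 gives 78.14 : 100.00 : 47.99 : 10.24 : 0.82.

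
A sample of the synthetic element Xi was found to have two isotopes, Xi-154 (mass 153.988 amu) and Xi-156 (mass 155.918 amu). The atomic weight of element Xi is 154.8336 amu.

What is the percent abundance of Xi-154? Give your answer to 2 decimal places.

Let x be the fractional abundance of Xi-154; then Xi-156 has abundance 1 − x.
153.988·x + 155.918·(1 − x) = 154.8336
(153.988 − 155.918)·x = 154.8336 − 155.918
x = -1.0844 / -1.930 = 0.56187 → 56.19% Xi-154, 43.81% Xi-156.

56.19%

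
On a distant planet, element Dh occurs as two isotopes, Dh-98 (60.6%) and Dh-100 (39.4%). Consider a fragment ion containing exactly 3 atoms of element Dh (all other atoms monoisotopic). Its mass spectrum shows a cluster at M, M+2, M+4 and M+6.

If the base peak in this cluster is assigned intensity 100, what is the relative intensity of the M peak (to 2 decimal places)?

Term probabilities: M 0.2225, M+2 0.4341, M+4 0.2822, M+6 0.0612. Base peak = M+2.
P(M+2) = C(3,1) × 0.606^2 × 0.394^1 = 3 × 0.367236 × 0.3940 = 0.434073 (base)
P(M) = C(3,0) × 0.606^3 × 0.394^0 = 1 × 0.22254502 × 1.0000 = 0.222545
Relative intensity = 0.222545 / 0.434073 × 100 = 51.27

51.27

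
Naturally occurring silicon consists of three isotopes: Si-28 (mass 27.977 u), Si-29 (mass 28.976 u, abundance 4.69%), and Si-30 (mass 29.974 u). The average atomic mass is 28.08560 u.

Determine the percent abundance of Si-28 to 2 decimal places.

92.22%

The remaining 95.31% is split between Si-28 (fraction x) and Si-30 (fraction 0.9531 − x).
Substituting: 27.977x + 29.974(0.9531 − x) = 26.7266256
(27.977 − 29.974)x = -1.8415938  ⇒  x = 0.92218, y = 0.03092
Si-28: 92.22%, Si-30: 3.09%.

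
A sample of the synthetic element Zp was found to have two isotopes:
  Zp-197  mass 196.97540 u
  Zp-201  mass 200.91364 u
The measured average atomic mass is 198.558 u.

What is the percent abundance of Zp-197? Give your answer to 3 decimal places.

59.815%

Let x be the fractional abundance of Zp-197; then Zp-201 has abundance 1 − x.
196.97540·x + 200.91364·(1 − x) = 198.558
(196.97540 − 200.91364)·x = 198.558 − 200.91364
x = -2.35564 / -3.93824 = 0.59815 → 59.815% Zp-197, 40.185% Zp-201.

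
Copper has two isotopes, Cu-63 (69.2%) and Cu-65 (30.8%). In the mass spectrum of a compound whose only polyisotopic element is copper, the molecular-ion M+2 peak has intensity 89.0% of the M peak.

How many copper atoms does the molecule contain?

For n independent Cu atoms, I(M+2)/I(M) = n · (abundance Cu-65) / (abundance Cu-63) = n · 0.308/0.692.
n = 0.890 × 0.692/0.308 = 2.00 ≈ 2

2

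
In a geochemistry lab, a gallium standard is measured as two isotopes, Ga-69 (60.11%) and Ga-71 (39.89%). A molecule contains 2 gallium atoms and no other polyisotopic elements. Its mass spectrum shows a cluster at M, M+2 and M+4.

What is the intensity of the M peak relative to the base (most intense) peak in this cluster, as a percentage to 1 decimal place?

75.3%

Binomial terms of (0.6011 + 0.3989)^2: M 0.3613, M+2 0.4796, M+4 0.1591 → M+2 is the base peak.
P(M+2) = C(2,1) × 0.6011^1 × 0.3989^1 = 2 × 0.6011 × 0.3989 = 0.479558 (base)
P(M) = C(2,0) × 0.6011^2 × 0.3989^0 = 1 × 0.36132121 × 1.0000 = 0.361321
Relative intensity = 0.361321 / 0.479558 × 100 = 75.3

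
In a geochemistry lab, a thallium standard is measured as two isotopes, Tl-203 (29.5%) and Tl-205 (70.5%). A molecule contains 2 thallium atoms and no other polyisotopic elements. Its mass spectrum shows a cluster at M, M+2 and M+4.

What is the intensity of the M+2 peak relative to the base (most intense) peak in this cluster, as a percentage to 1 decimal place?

83.7%

Binomial terms of (0.295 + 0.705)^2: M 0.0870, M+2 0.4160, M+4 0.4970 → M+4 is the base peak.
P(M+4) = C(2,2) × 0.295^0 × 0.705^2 = 1 × 1.0000 × 0.497025 = 0.497025 (base)
P(M+2) = C(2,1) × 0.295^1 × 0.705^1 = 2 × 0.2950 × 0.7050 = 0.415950
Relative intensity = 0.415950 / 0.497025 × 100 = 83.7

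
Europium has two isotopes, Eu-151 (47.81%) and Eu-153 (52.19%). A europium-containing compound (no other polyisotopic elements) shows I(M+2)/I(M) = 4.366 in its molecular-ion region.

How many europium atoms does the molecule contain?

With n Eu atoms, P(M+2)/P(M) = C(n,1)·p^(n−1)q / p^n = n·q/p = n · 0.5219/0.4781.
n = 4.366 × 0.4781/0.5219 = 4.00 ≈ 4

4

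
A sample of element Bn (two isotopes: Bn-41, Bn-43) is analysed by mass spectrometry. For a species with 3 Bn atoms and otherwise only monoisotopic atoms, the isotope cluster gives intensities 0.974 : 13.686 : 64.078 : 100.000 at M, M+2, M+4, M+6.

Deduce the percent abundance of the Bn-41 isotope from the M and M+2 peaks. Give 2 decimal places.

17.59%

Write p for the Bn-41 fraction. I(M+2)/I(M) = [C(3,1)·p^2·(1−p)] / p^3 = 3·(1−p)/p = 13.686/0.974 = 14.0513
(1−p)/p = 14.0513/3 = 4.6838  ⇒  p = 1/(1 + 4.6838) = 0.1759
Bn-41: 17.59%, Bn-43: 82.41%.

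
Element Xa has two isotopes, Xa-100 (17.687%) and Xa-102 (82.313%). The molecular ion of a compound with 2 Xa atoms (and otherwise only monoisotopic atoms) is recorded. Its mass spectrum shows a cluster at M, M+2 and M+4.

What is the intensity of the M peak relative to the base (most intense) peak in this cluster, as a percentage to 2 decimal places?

Binomial terms of (0.17687 + 0.82313)^2: M 0.0313, M+2 0.2912, M+4 0.6775 → M+4 is the base peak.
P(M+4) = C(2,2) × 0.17687^0 × 0.82313^2 = 1 × 1.0000 × 0.677543 = 0.677543 (base)
P(M) = C(2,0) × 0.17687^2 × 0.82313^0 = 1 × 0.031283 × 1.0000 = 0.031283
Relative intensity = 0.031283 / 0.677543 × 100 = 4.62

4.62%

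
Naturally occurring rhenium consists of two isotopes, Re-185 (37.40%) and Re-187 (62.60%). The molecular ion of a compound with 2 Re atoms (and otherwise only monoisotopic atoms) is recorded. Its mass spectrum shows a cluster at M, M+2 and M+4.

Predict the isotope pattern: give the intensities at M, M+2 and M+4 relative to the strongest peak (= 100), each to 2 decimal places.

29.87 : 100.00 : 83.69

The 2 Re atoms are independent, so intensities follow the terms of (0.3740 + 0.6260)^2.
P(M) = 0.3740^2 = 0.139876
P(M+2) = 2 × 0.3740^1 × 0.6260^1 = 0.468248
P(M+4) = 0.6260^2 = 0.391876
The M+2 peak is largest (0.468248); scaling to 100 gives 29.87 : 100.00 : 83.69.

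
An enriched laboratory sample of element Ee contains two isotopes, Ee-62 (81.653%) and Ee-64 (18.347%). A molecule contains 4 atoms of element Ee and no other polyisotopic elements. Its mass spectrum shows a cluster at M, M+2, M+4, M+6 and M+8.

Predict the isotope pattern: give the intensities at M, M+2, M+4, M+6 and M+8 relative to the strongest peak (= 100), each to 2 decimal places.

Expanding (0.81653 + 0.18347)^4:
P(M) = 0.81653^4 = 0.444517
P(M+2) = 4 × 0.81653^3 × 0.18347^1 = 0.399523
P(M+4) = 6 × 0.81653^2 × 0.18347^2 = 0.134656
P(M+6) = 4 × 0.81653^1 × 0.18347^3 = 0.020171
P(M+8) = 0.18347^4 = 0.001133
The M peak is largest (0.444517); scaling to 100 gives 100.00 : 89.88 : 30.29 : 4.54 : 0.25.

100.00 : 89.88 : 30.29 : 4.54 : 0.25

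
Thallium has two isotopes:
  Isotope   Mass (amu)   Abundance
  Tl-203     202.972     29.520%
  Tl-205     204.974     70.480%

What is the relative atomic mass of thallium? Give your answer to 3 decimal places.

The abundance-weighted mean is 0.29520 × 202.972 + 0.70480 × 204.974
= 59.9173 + 144.4657 = 204.3830 amu

204.383 amu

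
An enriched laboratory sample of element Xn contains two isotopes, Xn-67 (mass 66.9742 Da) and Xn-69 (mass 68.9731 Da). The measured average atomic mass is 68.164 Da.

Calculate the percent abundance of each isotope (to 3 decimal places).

With x = fraction of Xn-67 (so Xn-69 is 1 − x):
66.9742·x + 68.9731·(1 − x) = 68.164
(66.9742 − 68.9731)·x = 68.164 − 68.9731
x = -0.8091 / -1.9989 = 0.40477 → 40.477% Xn-67, 59.523% Xn-69.

Xn-67: 40.477%, Xn-69: 59.523%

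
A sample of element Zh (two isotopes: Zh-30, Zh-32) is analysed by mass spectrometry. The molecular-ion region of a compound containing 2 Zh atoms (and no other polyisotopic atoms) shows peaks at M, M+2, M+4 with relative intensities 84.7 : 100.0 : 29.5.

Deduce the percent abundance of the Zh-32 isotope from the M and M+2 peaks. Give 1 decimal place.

37.1%

Let p = fractional abundance of Zh-30. I(M+2)/I(M) = [C(2,1)·p^1·(1−p)] / p^2 = 2·(1−p)/p = 100.0/84.7 = 1.1806
(1−p)/p = 1.1806/2 = 0.5903  ⇒  p = 1/(1 + 0.5903) = 0.6288
Zh-30: 62.9%, Zh-32: 37.1%.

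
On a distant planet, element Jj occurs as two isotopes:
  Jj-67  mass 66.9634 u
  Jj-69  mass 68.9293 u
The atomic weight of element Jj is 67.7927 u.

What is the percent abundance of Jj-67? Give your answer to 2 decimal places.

Writing the weighted mean with unknown fraction x of Jj-67:
66.9634·x + 68.9293·(1 − x) = 67.7927
(66.9634 − 68.9293)·x = 67.7927 − 68.9293
x = -1.1366 / -1.9659 = 0.57816 → 57.82% Jj-67, 42.18% Jj-69.

57.82%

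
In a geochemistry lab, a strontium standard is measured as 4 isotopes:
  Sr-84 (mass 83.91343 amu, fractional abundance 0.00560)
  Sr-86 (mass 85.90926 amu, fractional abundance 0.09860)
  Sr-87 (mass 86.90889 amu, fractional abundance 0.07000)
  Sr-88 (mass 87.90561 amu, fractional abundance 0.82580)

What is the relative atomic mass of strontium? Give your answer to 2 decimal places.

The abundance-weighted mean is 0.00560 × 83.91343 + 0.09860 × 85.90926 + 0.07000 × 86.90889 + 0.82580 × 87.90561
= 0.469915 + 8.470653 + 6.083622 + 72.592453 = 87.616643 amu

87.62 amu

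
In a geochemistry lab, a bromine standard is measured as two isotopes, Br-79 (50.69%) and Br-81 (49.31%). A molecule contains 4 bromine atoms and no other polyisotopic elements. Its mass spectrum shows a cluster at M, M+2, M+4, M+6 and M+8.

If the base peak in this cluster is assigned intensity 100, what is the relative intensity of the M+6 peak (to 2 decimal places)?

(0.5069 + 0.4931)^4 gives M 0.0660, M+2 0.2569, M+4 0.3749, M+6 0.2431, M+8 0.0591; the largest is M+4.
P(M+4) = C(4,2) × 0.5069^2 × 0.4931^2 = 6 × 0.25694761 × 0.24314761 = 0.374857 (base)
P(M+6) = C(4,3) × 0.5069^1 × 0.4931^3 = 4 × 0.5069 × 0.11989609 = 0.243101
Relative intensity = 0.243101 / 0.374857 × 100 = 64.85

64.85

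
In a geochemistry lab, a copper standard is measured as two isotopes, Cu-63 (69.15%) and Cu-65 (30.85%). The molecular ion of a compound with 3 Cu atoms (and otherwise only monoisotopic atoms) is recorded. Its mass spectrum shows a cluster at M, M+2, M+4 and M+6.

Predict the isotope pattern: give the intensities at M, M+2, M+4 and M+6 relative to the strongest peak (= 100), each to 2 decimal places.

The 3 Cu atoms are independent, so intensities follow the terms of (0.6915 + 0.3085)^3.
P(M) = 0.6915^3 = 0.330656
P(M+2) = 3 × 0.6915^2 × 0.3085^1 = 0.442548
P(M+4) = 3 × 0.6915^1 × 0.3085^2 = 0.197435
P(M+6) = 0.3085^3 = 0.029361
The M+2 peak is largest (0.442548); scaling to 100 gives 74.72 : 100.00 : 44.61 : 6.63.

74.72 : 100.00 : 44.61 : 6.63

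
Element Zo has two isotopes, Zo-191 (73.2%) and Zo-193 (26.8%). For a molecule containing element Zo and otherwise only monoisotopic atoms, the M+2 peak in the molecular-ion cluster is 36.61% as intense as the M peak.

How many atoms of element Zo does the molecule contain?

For n independent Zo atoms, I(M+2)/I(M) = n · (abundance Zo-193) / (abundance Zo-191) = n · 0.268/0.732.
n = 0.3661 × 0.732/0.268 = 1.00 ≈ 1

1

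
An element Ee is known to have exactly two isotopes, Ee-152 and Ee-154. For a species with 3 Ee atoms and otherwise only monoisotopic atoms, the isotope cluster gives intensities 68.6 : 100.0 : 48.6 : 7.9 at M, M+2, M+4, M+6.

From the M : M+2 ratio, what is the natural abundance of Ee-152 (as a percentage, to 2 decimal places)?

Let p = fractional abundance of Ee-152. I(M+2)/I(M) = [C(3,1)·p^2·(1−p)] / p^3 = 3·(1−p)/p = 100.0/68.6 = 1.4577
(1−p)/p = 1.4577/3 = 0.4859  ⇒  p = 1/(1 + 0.4859) = 0.6730
Ee-152: 67.30%, Ee-154: 32.70%.

67.30%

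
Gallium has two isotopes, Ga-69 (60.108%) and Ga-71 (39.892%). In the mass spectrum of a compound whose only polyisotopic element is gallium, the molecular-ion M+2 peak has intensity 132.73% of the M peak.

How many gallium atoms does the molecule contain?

For n independent Ga atoms, I(M+2)/I(M) = n · (abundance Ga-71) / (abundance Ga-69) = n · 0.39892/0.60108.
n = 1.3273 × 0.60108/0.39892 = 2.00 ≈ 2

2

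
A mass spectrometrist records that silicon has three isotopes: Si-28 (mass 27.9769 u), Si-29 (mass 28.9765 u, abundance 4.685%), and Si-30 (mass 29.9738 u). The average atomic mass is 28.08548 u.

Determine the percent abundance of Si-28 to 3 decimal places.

92.223%

Let x and y be the fractions of Si-28 and Si-30. Then x + y = 1 − 0.04685 = 0.95315 and 27.9769x + 29.9738y = 28.08548 − 0.04685×28.9765 = 26.727930975.
Substituting: 27.9769x + 29.9738(0.95315 − x) = 26.727930975
(27.9769 − 29.9738)x = -1.841596495  ⇒  x = 0.92223, y = 0.03092
Si-28: 92.223%, Si-30: 3.092%.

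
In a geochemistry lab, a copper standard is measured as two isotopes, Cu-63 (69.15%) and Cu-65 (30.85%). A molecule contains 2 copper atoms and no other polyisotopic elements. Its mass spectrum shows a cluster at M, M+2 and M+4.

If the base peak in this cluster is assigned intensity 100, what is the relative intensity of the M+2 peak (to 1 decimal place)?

89.2

Term probabilities: M 0.4782, M+2 0.4267, M+4 0.0952. Base peak = M.
P(M) = C(2,0) × 0.6915^2 × 0.3085^0 = 1 × 0.47817225 × 1.0000 = 0.478172 (base)
P(M+2) = C(2,1) × 0.6915^1 × 0.3085^1 = 2 × 0.6915 × 0.3085 = 0.426656
Relative intensity = 0.426656 / 0.478172 × 100 = 89.2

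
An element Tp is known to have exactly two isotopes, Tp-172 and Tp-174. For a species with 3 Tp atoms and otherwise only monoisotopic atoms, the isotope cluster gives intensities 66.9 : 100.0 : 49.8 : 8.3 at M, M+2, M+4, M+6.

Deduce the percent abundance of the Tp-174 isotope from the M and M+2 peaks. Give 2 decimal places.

Let p = fractional abundance of Tp-172. I(M+2)/I(M) = [C(3,1)·p^2·(1−p)] / p^3 = 3·(1−p)/p = 100.0/66.9 = 1.4948
(1−p)/p = 1.4948/3 = 0.4983  ⇒  p = 1/(1 + 0.4983) = 0.6674
Tp-172: 66.74%, Tp-174: 33.26%.

33.26%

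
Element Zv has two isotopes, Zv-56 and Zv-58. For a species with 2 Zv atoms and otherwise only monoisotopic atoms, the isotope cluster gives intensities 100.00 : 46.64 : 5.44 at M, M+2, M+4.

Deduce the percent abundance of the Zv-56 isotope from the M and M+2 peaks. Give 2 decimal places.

If p is the fraction of Zv that is Zv-56, then I(M+2)/I(M) = [C(2,1)·p^1·(1−p)] / p^2 = 2·(1−p)/p = 46.64/100.00 = 0.4664
(1−p)/p = 0.4664/2 = 0.2332  ⇒  p = 1/(1 + 0.2332) = 0.8109
Zv-56: 81.09%, Zv-58: 18.91%.

81.09%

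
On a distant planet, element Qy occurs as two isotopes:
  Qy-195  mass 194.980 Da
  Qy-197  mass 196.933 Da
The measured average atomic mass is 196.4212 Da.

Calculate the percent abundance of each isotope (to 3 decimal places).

Qy-195: 26.206%, Qy-197: 73.794%

With x = fraction of Qy-195 (so Qy-197 is 1 − x):
194.980·x + 196.933·(1 − x) = 196.4212
(194.980 − 196.933)·x = 196.4212 − 196.933
x = -0.5118 / -1.953 = 0.26206 → 26.206% Qy-195, 73.794% Qy-197.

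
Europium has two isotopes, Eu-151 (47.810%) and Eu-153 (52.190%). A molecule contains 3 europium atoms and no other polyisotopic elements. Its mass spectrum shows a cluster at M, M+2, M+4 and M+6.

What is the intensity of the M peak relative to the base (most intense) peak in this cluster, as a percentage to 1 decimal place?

Term probabilities: M 0.1093, M+2 0.3579, M+4 0.3907, M+6 0.1422. Base peak = M+4.
P(M+4) = C(3,2) × 0.47810^1 × 0.52190^2 = 3 × 0.4781 × 0.27237961 = 0.390674 (base)
P(M) = C(3,0) × 0.47810^3 × 0.52190^0 = 1 × 0.10928391 × 1.0000 = 0.109284
Relative intensity = 0.109284 / 0.390674 × 100 = 28.0

28.0%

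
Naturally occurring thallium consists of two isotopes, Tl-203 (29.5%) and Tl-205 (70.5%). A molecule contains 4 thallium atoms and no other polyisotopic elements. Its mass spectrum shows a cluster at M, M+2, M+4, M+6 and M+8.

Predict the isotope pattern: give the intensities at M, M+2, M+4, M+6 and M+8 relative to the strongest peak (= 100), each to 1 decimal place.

Expanding (0.295 + 0.705)^4:
P(M) = 0.295^4 = 0.007573
P(M+2) = 4 × 0.295^3 × 0.705^1 = 0.072396
P(M+4) = 6 × 0.295^2 × 0.705^2 = 0.259522
P(M+6) = 4 × 0.295^1 × 0.705^3 = 0.413475
P(M+8) = 0.705^4 = 0.247034
The M+6 peak is largest (0.413475); scaling to 100 gives 1.8 : 17.5 : 62.8 : 100.0 : 59.7.

1.8 : 17.5 : 62.8 : 100.0 : 59.7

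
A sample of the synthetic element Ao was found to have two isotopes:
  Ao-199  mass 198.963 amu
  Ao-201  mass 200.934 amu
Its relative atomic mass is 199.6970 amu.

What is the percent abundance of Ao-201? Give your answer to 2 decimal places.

37.24%

Let x be the fractional abundance of Ao-199; then Ao-201 has abundance 1 − x.
198.963·x + 200.934·(1 − x) = 199.6970
(198.963 − 200.934)·x = 199.6970 − 200.934
x = -1.2370 / -1.971 = 0.62760 → 62.76% Ao-199, 37.24% Ao-201.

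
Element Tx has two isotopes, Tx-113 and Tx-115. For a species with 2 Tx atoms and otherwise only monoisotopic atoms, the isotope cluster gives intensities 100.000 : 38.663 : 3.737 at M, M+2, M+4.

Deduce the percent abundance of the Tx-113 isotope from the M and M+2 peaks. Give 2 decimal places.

83.80%

Write p for the Tx-113 fraction. I(M+2)/I(M) = [C(2,1)·p^1·(1−p)] / p^2 = 2·(1−p)/p = 38.663/100.000 = 0.3866
(1−p)/p = 0.3866/2 = 0.1933  ⇒  p = 1/(1 + 0.1933) = 0.8380
Tx-113: 83.80%, Tx-115: 16.20%.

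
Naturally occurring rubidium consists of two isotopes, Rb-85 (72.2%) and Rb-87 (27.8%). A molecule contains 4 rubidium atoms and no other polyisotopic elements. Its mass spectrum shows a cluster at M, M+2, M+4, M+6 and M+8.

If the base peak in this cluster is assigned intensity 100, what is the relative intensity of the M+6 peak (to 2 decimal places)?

Term probabilities: M 0.2717, M+2 0.4185, M+4 0.2417, M+6 0.0620, M+8 0.0060. Base peak = M+2.
P(M+2) = C(4,1) × 0.722^3 × 0.278^1 = 4 × 0.37636705 × 0.2780 = 0.418520 (base)
P(M+6) = C(4,3) × 0.722^1 × 0.278^3 = 4 × 0.7220 × 0.02148495 = 0.062049
Relative intensity = 0.062049 / 0.418520 × 100 = 14.83

14.83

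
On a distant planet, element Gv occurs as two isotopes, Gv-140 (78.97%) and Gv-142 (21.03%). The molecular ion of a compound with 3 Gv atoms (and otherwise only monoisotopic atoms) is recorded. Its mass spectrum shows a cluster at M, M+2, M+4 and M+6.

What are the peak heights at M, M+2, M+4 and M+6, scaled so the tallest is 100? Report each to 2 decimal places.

Each Gv atom is independently Gv-140 (p = 0.7897) or Gv-142 (q = 0.2103); the cluster is the binomial expansion (p + q)^3.
P(M) = 0.7897^3 = 0.492478
P(M+2) = 3 × 0.7897^2 × 0.2103^1 = 0.393446
P(M+4) = 3 × 0.7897^1 × 0.2103^2 = 0.104776
P(M+6) = 0.2103^3 = 0.009301
The M peak is largest (0.492478); scaling to 100 gives 100.00 : 79.89 : 21.28 : 1.89.

100.00 : 79.89 : 21.28 : 1.89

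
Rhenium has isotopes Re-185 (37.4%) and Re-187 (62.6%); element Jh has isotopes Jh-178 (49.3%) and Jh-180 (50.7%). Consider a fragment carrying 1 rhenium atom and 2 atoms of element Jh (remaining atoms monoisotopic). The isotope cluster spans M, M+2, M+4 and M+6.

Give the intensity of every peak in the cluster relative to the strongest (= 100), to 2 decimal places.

22.22 : 82.90 : 100.00 : 39.34

Rhenium pattern (n=1): 0.3740 : 0.6260
Element Jh pattern (n=2): 0.243049 : 0.499902 : 0.257049
Convolve the two distributions (both contribute in 2-u steps):
  M: 0.3740×0.243049 = 0.090900
  M+2: 0.3740×0.499902 + 0.6260×0.243049 = 0.339112
  M+4: 0.3740×0.257049 + 0.6260×0.499902 = 0.409075
  M+6: 0.6260×0.257049 = 0.160913
Scale to base peak (0.409075) = 100: 22.22 : 82.90 : 100.00 : 39.34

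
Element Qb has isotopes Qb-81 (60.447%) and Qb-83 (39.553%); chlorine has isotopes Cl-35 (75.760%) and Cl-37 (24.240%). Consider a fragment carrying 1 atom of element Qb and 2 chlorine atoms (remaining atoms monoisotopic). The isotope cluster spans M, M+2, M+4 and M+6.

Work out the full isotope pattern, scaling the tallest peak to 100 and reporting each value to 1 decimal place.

Element Qb pattern (n=1): 0.60447 : 0.39553
Chlorine pattern (n=2): 0.57395776 : 0.36728448 : 0.05875776
Convolve the two distributions (both contribute in 2-u steps):
  M: 0.60447×0.57395776 = 0.346940
  M+2: 0.60447×0.36728448 + 0.39553×0.57395776 = 0.449030
  M+4: 0.60447×0.05875776 + 0.39553×0.36728448 = 0.180789
  M+6: 0.39553×0.05875776 = 0.023240
Scale to base peak (0.449030) = 100: 77.3 : 100.0 : 40.3 : 5.2

77.3 : 100.0 : 40.3 : 5.2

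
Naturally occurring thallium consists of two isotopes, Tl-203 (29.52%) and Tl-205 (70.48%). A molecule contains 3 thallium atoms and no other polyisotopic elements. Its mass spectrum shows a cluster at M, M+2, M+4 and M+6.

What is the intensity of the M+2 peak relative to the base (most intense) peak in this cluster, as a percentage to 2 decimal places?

(0.2952 + 0.7048)^3 gives M 0.0257, M+2 0.1843, M+4 0.4399, M+6 0.3501; the largest is M+4.
P(M+4) = C(3,2) × 0.2952^1 × 0.7048^2 = 3 × 0.2952 × 0.49674304 = 0.439916 (base)
P(M+2) = C(3,1) × 0.2952^2 × 0.7048^1 = 3 × 0.08714304 × 0.7048 = 0.184255
Relative intensity = 0.184255 / 0.439916 × 100 = 41.88

41.88%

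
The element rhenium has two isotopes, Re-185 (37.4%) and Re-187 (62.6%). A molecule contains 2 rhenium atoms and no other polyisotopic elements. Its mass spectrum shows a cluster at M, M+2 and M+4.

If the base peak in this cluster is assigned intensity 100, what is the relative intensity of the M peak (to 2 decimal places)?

29.87

(0.374 + 0.626)^2 gives M 0.1399, M+2 0.4682, M+4 0.3919; the largest is M+2.
P(M+2) = C(2,1) × 0.374^1 × 0.626^1 = 2 × 0.3740 × 0.6260 = 0.468248 (base)
P(M) = C(2,0) × 0.374^2 × 0.626^0 = 1 × 0.139876 × 1.0000 = 0.139876
Relative intensity = 0.139876 / 0.468248 × 100 = 29.87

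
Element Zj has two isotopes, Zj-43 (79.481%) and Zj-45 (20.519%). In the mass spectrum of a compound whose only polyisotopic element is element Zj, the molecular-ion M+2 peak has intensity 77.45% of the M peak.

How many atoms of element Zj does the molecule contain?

The M+2/M ratio from n Zj atoms is n · q/p = n · 0.20519/0.79481.
n = 0.7745 × 0.79481/0.20519 = 3.00 ≈ 3

3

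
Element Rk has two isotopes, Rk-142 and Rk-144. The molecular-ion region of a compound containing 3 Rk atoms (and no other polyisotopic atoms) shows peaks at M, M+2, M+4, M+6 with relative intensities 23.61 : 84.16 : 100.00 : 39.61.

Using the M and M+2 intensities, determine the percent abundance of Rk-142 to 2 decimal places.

45.70%

Let p = fractional abundance of Rk-142. I(M+2)/I(M) = [C(3,1)·p^2·(1−p)] / p^3 = 3·(1−p)/p = 84.16/23.61 = 3.5646
(1−p)/p = 3.5646/3 = 1.1882  ⇒  p = 1/(1 + 1.1882) = 0.4570
Rk-142: 45.70%, Rk-144: 54.30%.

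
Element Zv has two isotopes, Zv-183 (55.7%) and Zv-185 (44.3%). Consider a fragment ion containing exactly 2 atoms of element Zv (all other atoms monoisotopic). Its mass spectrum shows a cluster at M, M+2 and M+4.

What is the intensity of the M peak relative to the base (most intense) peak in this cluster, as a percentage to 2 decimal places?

Term probabilities: M 0.3102, M+2 0.4935, M+4 0.1962. Base peak = M+2.
P(M+2) = C(2,1) × 0.557^1 × 0.443^1 = 2 × 0.5570 × 0.4430 = 0.493502 (base)
P(M) = C(2,0) × 0.557^2 × 0.443^0 = 1 × 0.310249 × 1.0000 = 0.310249
Relative intensity = 0.310249 / 0.493502 × 100 = 62.87

62.87%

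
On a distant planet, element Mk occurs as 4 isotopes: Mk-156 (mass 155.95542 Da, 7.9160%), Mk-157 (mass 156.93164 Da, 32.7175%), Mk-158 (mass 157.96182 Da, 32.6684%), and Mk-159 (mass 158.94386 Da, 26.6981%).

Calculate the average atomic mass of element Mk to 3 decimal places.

157.728 Da

Weight each isotope mass by its fractional abundance: 0.079160 × 155.95542 + 0.327175 × 156.93164 + 0.326684 × 157.96182 + 0.266981 × 158.94386
= 12.345431 + 51.344109 + 51.603599 + 42.434991 = 157.728130 Da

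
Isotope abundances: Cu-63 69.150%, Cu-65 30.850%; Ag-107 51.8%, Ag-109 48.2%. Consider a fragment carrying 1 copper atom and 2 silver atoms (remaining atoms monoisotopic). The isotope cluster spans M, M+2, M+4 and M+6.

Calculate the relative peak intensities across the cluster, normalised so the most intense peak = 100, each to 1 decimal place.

Copper pattern (n=1): 0.6915 : 0.3085
Silver pattern (n=2): 0.268324 : 0.499352 : 0.232324
Convolve the two distributions (both contribute in 2-u steps):
  M: 0.6915×0.268324 = 0.185546
  M+2: 0.6915×0.499352 + 0.3085×0.268324 = 0.428080
  M+4: 0.6915×0.232324 + 0.3085×0.499352 = 0.314702
  M+6: 0.3085×0.232324 = 0.071672
Scale to base peak (0.428080) = 100: 43.3 : 100.0 : 73.5 : 16.7

43.3 : 100.0 : 73.5 : 16.7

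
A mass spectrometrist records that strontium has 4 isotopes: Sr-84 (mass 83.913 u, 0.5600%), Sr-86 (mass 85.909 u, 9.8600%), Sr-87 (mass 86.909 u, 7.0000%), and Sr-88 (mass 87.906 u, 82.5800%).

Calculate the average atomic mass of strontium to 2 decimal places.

87.62 u

The abundance-weighted mean is 0.005600 × 83.913 + 0.098600 × 85.909 + 0.070000 × 86.909 + 0.825800 × 87.906
= 0.4699 + 8.4706 + 6.0836 + 72.5928 = 87.6169 u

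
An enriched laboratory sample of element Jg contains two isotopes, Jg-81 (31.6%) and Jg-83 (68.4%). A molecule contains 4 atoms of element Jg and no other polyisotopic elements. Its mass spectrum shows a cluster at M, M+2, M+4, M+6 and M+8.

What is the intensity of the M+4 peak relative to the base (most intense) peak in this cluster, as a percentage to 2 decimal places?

69.30%

Binomial terms of (0.316 + 0.684)^4: M 0.0100, M+2 0.0863, M+4 0.2803, M+6 0.4045, M+8 0.2189 → M+6 is the base peak.
P(M+6) = C(4,3) × 0.316^1 × 0.684^3 = 4 × 0.3160 × 0.3200135 = 0.404497 (base)
P(M+4) = C(4,2) × 0.316^2 × 0.684^2 = 6 × 0.099856 × 0.467856 = 0.280309
Relative intensity = 0.280309 / 0.404497 × 100 = 69.30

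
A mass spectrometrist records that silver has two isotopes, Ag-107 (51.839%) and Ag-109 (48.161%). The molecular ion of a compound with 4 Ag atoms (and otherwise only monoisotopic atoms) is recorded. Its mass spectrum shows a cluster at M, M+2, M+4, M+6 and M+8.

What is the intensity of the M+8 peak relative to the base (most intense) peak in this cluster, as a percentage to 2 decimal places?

Binomial terms of (0.51839 + 0.48161)^4: M 0.0722, M+2 0.2684, M+4 0.3740, M+6 0.2316, M+8 0.0538 → M+4 is the base peak.
P(M+4) = C(4,2) × 0.51839^2 × 0.48161^2 = 6 × 0.26872819 × 0.23194819 = 0.373986 (base)
P(M+8) = C(4,4) × 0.51839^0 × 0.48161^4 = 1 × 1.0000 × 0.05379996 = 0.053800
Relative intensity = 0.053800 / 0.373986 × 100 = 14.39

14.39%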